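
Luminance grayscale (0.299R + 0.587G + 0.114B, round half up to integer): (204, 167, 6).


Gray = 0.299×R + 0.587×G + 0.114×B
Gray = 0.299×204 + 0.587×167 + 0.114×6
Gray = 60.996 + 98.029 + 0.684
Gray = 159.709 → round half up → 160
Gray = 160


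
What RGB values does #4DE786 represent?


4D → 77 (R)
E7 → 231 (G)
86 → 134 (B)
= RGB(77, 231, 134)


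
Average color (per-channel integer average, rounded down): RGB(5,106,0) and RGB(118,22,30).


Midpoint: each channel = ⌊(C₁+C₂)/2⌋
R: ⌊(5+118)/2⌋ = 61
G: ⌊(106+22)/2⌋ = 64
B: ⌊(0+30)/2⌋ = 15
= RGB(61, 64, 15)


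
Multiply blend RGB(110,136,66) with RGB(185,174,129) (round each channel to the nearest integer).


Multiply: C = A×B/255, rounded to nearest integer
R: 110×185/255 = 20350/255 ≈ 79.804 → 80
G: 136×174/255 = 23664/255 ≈ 92.800 → 93
B: 66×129/255 = 8514/255 ≈ 33.388 → 33
= RGB(80, 93, 33)


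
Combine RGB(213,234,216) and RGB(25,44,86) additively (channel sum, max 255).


Additive: each channel = min(255, C₁+C₂)
R: 213+25 = 238 → 238
G: 234+44 = 278 → 255
B: 216+86 = 302 → 255
= RGB(238, 255, 255)


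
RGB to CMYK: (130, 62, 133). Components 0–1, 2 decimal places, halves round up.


R'=130/255≈0.5098, G'=62/255≈0.2431, B'=133/255≈0.5216
K = 1 - max(R',G',B') = 1 - 133/255 = 122/255 = 0.47843… → 0.48
(1-R'-K)/(1-K) simplifies to (max-R)/max with max = 133:
C = (133-130)/133 = 3/133 = 0.02255… → 0.02
M = (133-62)/133 = 71/133 = 0.53383… → 0.53
Y = (133-133)/133 = 0/133 = 0 → 0.00
= CMYK(0.02, 0.53, 0.00, 0.48)


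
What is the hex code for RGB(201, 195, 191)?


R = 201 → C9 (hex)
G = 195 → C3 (hex)
B = 191 → BF (hex)
Hex = #C9C3BF


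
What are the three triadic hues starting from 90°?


Triadic: equally spaced at 120° intervals
H1 = 90°
H2 = (90 + 120) mod 360 = 210°
H3 = (90 + 240) mod 360 = 330°
Triadic = 90°, 210°, 330°


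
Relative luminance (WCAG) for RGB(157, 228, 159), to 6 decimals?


Linearize each channel (sRGB transfer function): c = v/255; c_lin = c/12.92 if c ≤ 0.04045, else ((c+0.055)/1.055)^2.4
  R: 157/255 ≈ 0.615686 > 0.04045 → ((0.615686+0.055)/1.055)^2.4 ≈ 0.337164
  G: 228/255 ≈ 0.894118 > 0.04045 → ((0.894118+0.055)/1.055)^2.4 ≈ 0.775822
  B: 159/255 ≈ 0.623529 > 0.04045 → ((0.623529+0.055)/1.055)^2.4 ≈ 0.346704
R_lin = 0.337164, G_lin = 0.775822, B_lin = 0.346704
L = 0.2126×R + 0.7152×G + 0.0722×B
L = 0.2126×0.337164 + 0.7152×0.775822 + 0.0722×0.346704
L ≈ 0.651581


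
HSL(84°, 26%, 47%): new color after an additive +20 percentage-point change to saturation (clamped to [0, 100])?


Original S = 26%
Adjustment = +20 percentage points
New S = 26 + (20) = 46
Clamp to [0, 100] → 46
= HSL(84°, 46%, 47%)


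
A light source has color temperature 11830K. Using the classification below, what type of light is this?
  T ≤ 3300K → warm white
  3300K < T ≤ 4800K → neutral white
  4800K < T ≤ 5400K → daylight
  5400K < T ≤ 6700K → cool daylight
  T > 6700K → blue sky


Temperature: 11830K
11830K > 6700K → blue sky
Classification: blue sky


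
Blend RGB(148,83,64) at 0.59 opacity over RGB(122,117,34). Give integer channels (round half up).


C = α×F + (1-α)×B, with 1-α = 0.41
R: 0.59×148 + 0.41×122 = 87.32 + 50.02 = 137.34 → 137
G: 0.59×83 + 0.41×117 = 48.97 + 47.97 = 96.94 → 97
B: 0.59×64 + 0.41×34 = 37.76 + 13.94 = 51.70 → 52
= RGB(137, 97, 52)


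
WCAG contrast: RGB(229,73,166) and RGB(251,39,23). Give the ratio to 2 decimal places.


Linearize each sRGB channel c=v/255: c/12.92 if c ≤ 0.04045 else ((c+0.055)/1.055)^2.4
L = 0.2126×R_lin + 0.7152×G_lin + 0.0722×B_lin
Color 1 (229,73,166):
  R=229: 229/255≈0.8980 > 0.04045 → ((0.8980+0.055)/1.055)^2.4 ≈ 0.78354
  G=73: 73/255≈0.2863 > 0.04045 → ((0.2863+0.055)/1.055)^2.4 ≈ 0.06663
  B=166: 166/255≈0.6510 > 0.04045 → ((0.6510+0.055)/1.055)^2.4 ≈ 0.38133
  L1 = 0.2126×0.78354 + 0.7152×0.06663 + 0.0722×0.38133 ≈ 0.24176
Color 2 (251,39,23):
  R=251: 251/255≈0.9843 > 0.04045 → ((0.9843+0.055)/1.055)^2.4 ≈ 0.96469
  G=39: 39/255≈0.1529 > 0.04045 → ((0.1529+0.055)/1.055)^2.4 ≈ 0.02029
  B=23: 23/255≈0.0902 > 0.04045 → ((0.0902+0.055)/1.055)^2.4 ≈ 0.00857
  L2 = 0.2126×0.96469 + 0.7152×0.02029 + 0.0722×0.00857 ≈ 0.22022
Lighter = 0.24176, Darker = 0.22022
Ratio = (L_lighter + 0.05) / (L_darker + 0.05)
Ratio = (0.24176 + 0.05) / (0.22022 + 0.05) = 0.29176 / 0.27022 ≈ 1.0797
Ratio ≈ 1.08:1


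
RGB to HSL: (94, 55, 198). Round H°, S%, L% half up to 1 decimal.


Normalize: R'=94/255≈0.3686, G'=55/255≈0.2157, B'=198/255≈0.7765
Max=198/255, Min=55/255, Δ=Max-Min=143/255
L = (Max+Min)/2 = (198+55)/510 = 253/510 = 0.49607… → L = 49.6%
L ≤ 0.5 → S = Δ/(Max+Min) = 143/(198+55) = 143/253 = 0.56521… → S = 56.5%
(the 1/255 factors cancel in S and H, so raw channel differences can be used)
Max is B' → H = 60 × ((R-G)/Δ + 4) = 60 × ((94-55)/143 + 4)
  39/143 + 4 = 0.2727… + 4 = 4.2727…
  H = 60 × 4.2727… = 256.363…° → H = 256.4°
= HSL(256.4°, 56.5%, 49.6%)


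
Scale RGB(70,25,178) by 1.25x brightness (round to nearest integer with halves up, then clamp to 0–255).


Multiply each channel by 1.25, round half up, clamp to [0, 255]
R: 70×1.25 = 87.5 → round → 88
G: 25×1.25 = 31.25 → round → 31
B: 178×1.25 = 222.5 → round → 223
= RGB(88, 31, 223)


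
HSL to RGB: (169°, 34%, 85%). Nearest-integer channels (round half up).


H=169°, S=0.34, L=0.85
C = (1-|2L-1|)×S = (1-|0.70|)×0.34 = 0.102
H' = H/60 = 169/60 ≈ 2.8167; X = C×(1-|H' mod 2 - 1|) = 0.0833
m = L - C/2 = 0.85 - 0.051 = 0.799
Sector ⌊H'⌋ = 2 → (R',G',B') = (0.0, 0.102, 0.0833)
RGB = ((R'+m)×255, (G'+m)×255, (B'+m)×255) = (203.745, 229.755, 224.9865)
Round half up → RGB(204, 230, 225)


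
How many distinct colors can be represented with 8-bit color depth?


Colors = 2^bits = 2^8
= 256 colors


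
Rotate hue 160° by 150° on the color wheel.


New hue = (H + rotation) mod 360
New hue = (160 + 150) mod 360
= 310 mod 360
= 310°


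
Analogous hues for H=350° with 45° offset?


Base hue: 350°
Left analog: (350 - 45) mod 360 = 305°
Right analog: (350 + 45) mod 360 = 35°
Analogous hues = 305° and 35°


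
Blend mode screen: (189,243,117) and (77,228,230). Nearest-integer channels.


Screen: C = 255 - (255-A)×(255-B)/255, rounded to nearest integer
R: 255 - (255-189)×(255-77)/255 = 255 - 11748/255 ≈ 255 - 46.071 = 208.929 → 209
G: 255 - (255-243)×(255-228)/255 = 255 - 324/255 ≈ 255 - 1.271 = 253.729 → 254
B: 255 - (255-117)×(255-230)/255 = 255 - 3450/255 ≈ 255 - 13.529 = 241.471 → 241
= RGB(209, 254, 241)


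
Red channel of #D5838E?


Color: #D5838E
R = D5 = 213
G = 83 = 131
B = 8E = 142
Red = 213


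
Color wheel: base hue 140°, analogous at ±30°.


Base hue: 140°
Left analog: (140 - 30) mod 360 = 110°
Right analog: (140 + 30) mod 360 = 170°
Analogous hues = 110° and 170°


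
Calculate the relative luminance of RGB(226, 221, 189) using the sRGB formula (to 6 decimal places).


Linearize each channel (sRGB transfer function): c = v/255; c_lin = c/12.92 if c ≤ 0.04045, else ((c+0.055)/1.055)^2.4
  R: 226/255 ≈ 0.886275 > 0.04045 → ((0.886275+0.055)/1.055)^2.4 ≈ 0.760525
  G: 221/255 ≈ 0.866667 > 0.04045 → ((0.866667+0.055)/1.055)^2.4 ≈ 0.723055
  B: 189/255 ≈ 0.741176 > 0.04045 → ((0.741176+0.055)/1.055)^2.4 ≈ 0.508881
R_lin = 0.760525, G_lin = 0.723055, B_lin = 0.508881
L = 0.2126×R + 0.7152×G + 0.0722×B
L = 0.2126×0.760525 + 0.7152×0.723055 + 0.0722×0.508881
L ≈ 0.715558


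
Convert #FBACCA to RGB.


FB → 251 (R)
AC → 172 (G)
CA → 202 (B)
= RGB(251, 172, 202)


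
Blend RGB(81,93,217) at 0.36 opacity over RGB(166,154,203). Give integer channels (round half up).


C = α×F + (1-α)×B, with 1-α = 0.64
R: 0.36×81 + 0.64×166 = 29.16 + 106.24 = 135.40 → 135
G: 0.36×93 + 0.64×154 = 33.48 + 98.56 = 132.04 → 132
B: 0.36×217 + 0.64×203 = 78.12 + 129.92 = 208.04 → 208
= RGB(135, 132, 208)


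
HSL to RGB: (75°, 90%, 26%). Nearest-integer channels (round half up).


H=75°, S=0.90, L=0.26
C = (1-|2L-1|)×S = (1-|-0.48|)×0.90 = 0.468
H' = H/60 = 75/60 ≈ 1.2500; X = C×(1-|H' mod 2 - 1|) = 0.351
m = L - C/2 = 0.26 - 0.234 = 0.026
Sector ⌊H'⌋ = 1 → (R',G',B') = (0.351, 0.468, 0.0)
RGB = ((R'+m)×255, (G'+m)×255, (B'+m)×255) = (96.135, 125.97, 6.63)
Round half up → RGB(96, 126, 7)


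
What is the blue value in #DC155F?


Color: #DC155F
R = DC = 220
G = 15 = 21
B = 5F = 95
Blue = 95


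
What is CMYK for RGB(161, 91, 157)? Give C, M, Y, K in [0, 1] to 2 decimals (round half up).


R'=161/255≈0.6314, G'=91/255≈0.3569, B'=157/255≈0.6157
K = 1 - max(R',G',B') = 1 - 161/255 = 94/255 = 0.36862… → 0.37
(1-R'-K)/(1-K) simplifies to (max-R)/max with max = 161:
C = (161-161)/161 = 0/161 = 0 → 0.00
M = (161-91)/161 = 70/161 = 0.43478… → 0.43
Y = (161-157)/161 = 4/161 = 0.02484… → 0.02
= CMYK(0.00, 0.43, 0.02, 0.37)


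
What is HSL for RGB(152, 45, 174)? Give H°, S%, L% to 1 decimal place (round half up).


Normalize: R'=152/255≈0.5961, G'=45/255≈0.1765, B'=174/255≈0.6824
Max=174/255, Min=45/255, Δ=Max-Min=129/255
L = (Max+Min)/2 = (174+45)/510 = 219/510 = 0.42941… → L = 42.9%
L ≤ 0.5 → S = Δ/(Max+Min) = 129/(174+45) = 129/219 = 0.58904… → S = 58.9%
(the 1/255 factors cancel in S and H, so raw channel differences can be used)
Max is B' → H = 60 × ((R-G)/Δ + 4) = 60 × ((152-45)/129 + 4)
  107/129 + 4 = 0.8294… + 4 = 4.8294…
  H = 60 × 4.8294… = 289.767…° → H = 289.8°
= HSL(289.8°, 58.9%, 42.9%)


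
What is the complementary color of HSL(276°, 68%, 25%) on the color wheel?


Complement = opposite side of color wheel = hue + 180°
H' = (276 + 180) mod 360 = 96°
S and L unchanged.
= HSL(96°, 68%, 25%)


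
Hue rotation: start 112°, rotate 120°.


New hue = (H + rotation) mod 360
New hue = (112 + 120) mod 360
= 232 mod 360
= 232°


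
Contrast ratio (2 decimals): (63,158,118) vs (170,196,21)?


Linearize each sRGB channel c=v/255: c/12.92 if c ≤ 0.04045 else ((c+0.055)/1.055)^2.4
L = 0.2126×R_lin + 0.7152×G_lin + 0.0722×B_lin
Color 1 (63,158,118):
  R=63: 63/255≈0.2471 > 0.04045 → ((0.2471+0.055)/1.055)^2.4 ≈ 0.04971
  G=158: 158/255≈0.6196 > 0.04045 → ((0.6196+0.055)/1.055)^2.4 ≈ 0.34191
  B=118: 118/255≈0.4627 > 0.04045 → ((0.4627+0.055)/1.055)^2.4 ≈ 0.18116
  L1 = 0.2126×0.04971 + 0.7152×0.34191 + 0.0722×0.18116 ≈ 0.26818
Color 2 (170,196,21):
  R=170: 170/255≈0.6667 > 0.04045 → ((0.6667+0.055)/1.055)^2.4 ≈ 0.40198
  G=196: 196/255≈0.7686 > 0.04045 → ((0.7686+0.055)/1.055)^2.4 ≈ 0.55201
  B=21: 21/255≈0.0824 > 0.04045 → ((0.0824+0.055)/1.055)^2.4 ≈ 0.00750
  L2 = 0.2126×0.40198 + 0.7152×0.55201 + 0.0722×0.00750 ≈ 0.48080
Lighter = 0.48080, Darker = 0.26818
Ratio = (L_lighter + 0.05) / (L_darker + 0.05)
Ratio = (0.48080 + 0.05) / (0.26818 + 0.05) = 0.53080 / 0.31818 ≈ 1.6682
Ratio ≈ 1.67:1


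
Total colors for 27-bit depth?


Colors = 2^bits = 2^27
= 134,217,728 colors


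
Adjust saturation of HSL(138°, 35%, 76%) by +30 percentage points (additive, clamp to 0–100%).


Original S = 35%
Adjustment = +30 percentage points
New S = 35 + (30) = 65
Clamp to [0, 100] → 65
= HSL(138°, 65%, 76%)


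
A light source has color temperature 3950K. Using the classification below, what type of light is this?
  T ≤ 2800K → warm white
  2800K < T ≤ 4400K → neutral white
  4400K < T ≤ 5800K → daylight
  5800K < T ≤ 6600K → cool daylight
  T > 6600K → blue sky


Temperature: 3950K
2800K < 3950K ≤ 4400K → neutral white
Classification: neutral white


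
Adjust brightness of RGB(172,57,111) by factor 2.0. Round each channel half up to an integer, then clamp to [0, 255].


Multiply each channel by 2.0, round half up, clamp to [0, 255]
R: 172×2.0 = 344 → clamp → 255
G: 57×2.0 = 114
B: 111×2.0 = 222
= RGB(255, 114, 222)


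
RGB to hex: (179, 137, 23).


R = 179 → B3 (hex)
G = 137 → 89 (hex)
B = 23 → 17 (hex)
Hex = #B38917


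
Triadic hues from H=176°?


Triadic: equally spaced at 120° intervals
H1 = 176°
H2 = (176 + 120) mod 360 = 296°
H3 = (176 + 240) mod 360 = 56°
Triadic = 176°, 296°, 56°


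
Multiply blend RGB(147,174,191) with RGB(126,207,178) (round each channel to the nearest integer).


Multiply: C = A×B/255, rounded to nearest integer
R: 147×126/255 = 18522/255 ≈ 72.635 → 73
G: 174×207/255 = 36018/255 ≈ 141.247 → 141
B: 191×178/255 = 33998/255 ≈ 133.325 → 133
= RGB(73, 141, 133)


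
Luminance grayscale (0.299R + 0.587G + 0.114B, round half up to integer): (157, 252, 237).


Gray = 0.299×R + 0.587×G + 0.114×B
Gray = 0.299×157 + 0.587×252 + 0.114×237
Gray = 46.943 + 147.924 + 27.018
Gray = 221.885 → round half up → 222
Gray = 222


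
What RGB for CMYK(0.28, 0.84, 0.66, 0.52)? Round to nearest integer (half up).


R = 255 × (1-C) × (1-K) = 255 × 0.72 × 0.48 = 88.128 → 88
G = 255 × (1-M) × (1-K) = 255 × 0.16 × 0.48 = 19.584 → 20
B = 255 × (1-Y) × (1-K) = 255 × 0.34 × 0.48 = 41.616 → 42
= RGB(88, 20, 42)


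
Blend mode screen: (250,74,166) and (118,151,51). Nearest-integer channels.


Screen: C = 255 - (255-A)×(255-B)/255, rounded to nearest integer
R: 255 - (255-250)×(255-118)/255 = 255 - 685/255 ≈ 255 - 2.686 = 252.314 → 252
G: 255 - (255-74)×(255-151)/255 = 255 - 18824/255 ≈ 255 - 73.820 = 181.180 → 181
B: 255 - (255-166)×(255-51)/255 = 255 - 18156/255 ≈ 255 - 71.200 = 183.800 → 184
= RGB(252, 181, 184)


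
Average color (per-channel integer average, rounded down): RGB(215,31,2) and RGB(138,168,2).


Midpoint: each channel = ⌊(C₁+C₂)/2⌋
R: ⌊(215+138)/2⌋ = 176
G: ⌊(31+168)/2⌋ = 99
B: ⌊(2+2)/2⌋ = 2
= RGB(176, 99, 2)


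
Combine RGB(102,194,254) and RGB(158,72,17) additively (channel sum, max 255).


Additive: each channel = min(255, C₁+C₂)
R: 102+158 = 260 → 255
G: 194+72 = 266 → 255
B: 254+17 = 271 → 255
= RGB(255, 255, 255)


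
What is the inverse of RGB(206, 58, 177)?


Invert: (255-R, 255-G, 255-B)
R: 255-206 = 49
G: 255-58 = 197
B: 255-177 = 78
= RGB(49, 197, 78)


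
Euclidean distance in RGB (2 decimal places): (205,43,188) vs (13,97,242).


d = √[(R₁-R₂)² + (G₁-G₂)² + (B₁-B₂)²]
d = √[(205-13)² + (43-97)² + (188-242)²]
d = √[36864 + 2916 + 2916]
d = √42696
d ≈ 206.63


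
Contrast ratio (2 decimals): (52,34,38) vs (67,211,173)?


Linearize each sRGB channel c=v/255: c/12.92 if c ≤ 0.04045 else ((c+0.055)/1.055)^2.4
L = 0.2126×R_lin + 0.7152×G_lin + 0.0722×B_lin
Color 1 (52,34,38):
  R=52: 52/255≈0.2039 > 0.04045 → ((0.2039+0.055)/1.055)^2.4 ≈ 0.03434
  G=34: 34/255≈0.1333 > 0.04045 → ((0.1333+0.055)/1.055)^2.4 ≈ 0.01600
  B=38: 38/255≈0.1490 > 0.04045 → ((0.1490+0.055)/1.055)^2.4 ≈ 0.01938
  L1 = 0.2126×0.03434 + 0.7152×0.01600 + 0.0722×0.01938 ≈ 0.02014
Color 2 (67,211,173):
  R=67: 67/255≈0.2627 > 0.04045 → ((0.2627+0.055)/1.055)^2.4 ≈ 0.05613
  G=211: 211/255≈0.8275 > 0.04045 → ((0.8275+0.055)/1.055)^2.4 ≈ 0.65141
  B=173: 173/255≈0.6784 > 0.04045 → ((0.6784+0.055)/1.055)^2.4 ≈ 0.41789
  L2 = 0.2126×0.05613 + 0.7152×0.65141 + 0.0722×0.41789 ≈ 0.50799
Lighter = 0.50799, Darker = 0.02014
Ratio = (L_lighter + 0.05) / (L_darker + 0.05)
Ratio = (0.50799 + 0.05) / (0.02014 + 0.05) = 0.55799 / 0.07014 ≈ 7.9553
Ratio ≈ 7.96:1


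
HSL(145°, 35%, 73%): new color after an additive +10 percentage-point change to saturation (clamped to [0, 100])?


Original S = 35%
Adjustment = +10 percentage points
New S = 35 + (10) = 45
Clamp to [0, 100] → 45
= HSL(145°, 45%, 73%)


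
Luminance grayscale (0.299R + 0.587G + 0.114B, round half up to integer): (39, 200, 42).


Gray = 0.299×R + 0.587×G + 0.114×B
Gray = 0.299×39 + 0.587×200 + 0.114×42
Gray = 11.661 + 117.400 + 4.788
Gray = 133.849 → round half up → 134
Gray = 134


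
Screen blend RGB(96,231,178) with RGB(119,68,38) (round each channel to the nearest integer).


Screen: C = 255 - (255-A)×(255-B)/255, rounded to nearest integer
R: 255 - (255-96)×(255-119)/255 = 255 - 21624/255 ≈ 255 - 84.800 = 170.200 → 170
G: 255 - (255-231)×(255-68)/255 = 255 - 4488/255 ≈ 255 - 17.600 = 237.400 → 237
B: 255 - (255-178)×(255-38)/255 = 255 - 16709/255 ≈ 255 - 65.525 = 189.475 → 189
= RGB(170, 237, 189)


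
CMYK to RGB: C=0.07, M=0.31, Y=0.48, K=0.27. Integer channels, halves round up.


R = 255 × (1-C) × (1-K) = 255 × 0.93 × 0.73 = 173.1195 → 173
G = 255 × (1-M) × (1-K) = 255 × 0.69 × 0.73 = 128.4435 → 128
B = 255 × (1-Y) × (1-K) = 255 × 0.52 × 0.73 = 96.798 → 97
= RGB(173, 128, 97)


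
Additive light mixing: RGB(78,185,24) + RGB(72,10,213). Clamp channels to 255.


Additive: each channel = min(255, C₁+C₂)
R: 78+72 = 150 → 150
G: 185+10 = 195 → 195
B: 24+213 = 237 → 237
= RGB(150, 195, 237)


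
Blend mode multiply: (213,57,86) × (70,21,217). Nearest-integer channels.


Multiply: C = A×B/255, rounded to nearest integer
R: 213×70/255 = 14910/255 ≈ 58.471 → 58
G: 57×21/255 = 1197/255 ≈ 4.694 → 5
B: 86×217/255 = 18662/255 ≈ 73.184 → 73
= RGB(58, 5, 73)


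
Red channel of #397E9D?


Color: #397E9D
R = 39 = 57
G = 7E = 126
B = 9D = 157
Red = 57


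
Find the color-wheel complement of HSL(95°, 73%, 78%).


Complement = opposite side of color wheel = hue + 180°
H' = (95 + 180) mod 360 = 275°
S and L unchanged.
= HSL(275°, 73%, 78%)


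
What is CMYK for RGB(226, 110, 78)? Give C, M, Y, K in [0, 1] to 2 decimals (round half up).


R'=226/255≈0.8863, G'=110/255≈0.4314, B'=78/255≈0.3059
K = 1 - max(R',G',B') = 1 - 226/255 = 29/255 = 0.11372… → 0.11
(1-R'-K)/(1-K) simplifies to (max-R)/max with max = 226:
C = (226-226)/226 = 0/226 = 0 → 0.00
M = (226-110)/226 = 116/226 = 0.51327… → 0.51
Y = (226-78)/226 = 148/226 = 0.65486… → 0.65
= CMYK(0.00, 0.51, 0.65, 0.11)


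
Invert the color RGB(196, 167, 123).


Invert: (255-R, 255-G, 255-B)
R: 255-196 = 59
G: 255-167 = 88
B: 255-123 = 132
= RGB(59, 88, 132)


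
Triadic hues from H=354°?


Triadic: equally spaced at 120° intervals
H1 = 354°
H2 = (354 + 120) mod 360 = 114°
H3 = (354 + 240) mod 360 = 234°
Triadic = 354°, 114°, 234°


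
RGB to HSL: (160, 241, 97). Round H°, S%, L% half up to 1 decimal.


Normalize: R'=160/255≈0.6275, G'=241/255≈0.9451, B'=97/255≈0.3804
Max=241/255, Min=97/255, Δ=Max-Min=144/255
L = (Max+Min)/2 = (241+97)/510 = 338/510 = 0.66274… → L = 66.3%
L > 0.5 → S = Δ/(2-Max-Min) = 144/(510-241-97) = 144/172 = 0.83720… → S = 83.7%
(the 1/255 factors cancel in S and H, so raw channel differences can be used)
Max is G' → H = 60 × ((B-R)/Δ + 2) = 60 × ((97-160)/144 + 2)
  -63/144 + 2 = -0.4375 + 2 = 1.5625
  H = 60 × 1.5625 = 93.75° → H = 93.8°
= HSL(93.8°, 83.7%, 66.3%)


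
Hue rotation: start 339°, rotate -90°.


New hue = (H + rotation) mod 360
New hue = (339 -90) mod 360
= 249 mod 360
= 249°


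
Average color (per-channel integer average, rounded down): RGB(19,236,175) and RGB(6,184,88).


Midpoint: each channel = ⌊(C₁+C₂)/2⌋
R: ⌊(19+6)/2⌋ = 12
G: ⌊(236+184)/2⌋ = 210
B: ⌊(175+88)/2⌋ = 131
= RGB(12, 210, 131)


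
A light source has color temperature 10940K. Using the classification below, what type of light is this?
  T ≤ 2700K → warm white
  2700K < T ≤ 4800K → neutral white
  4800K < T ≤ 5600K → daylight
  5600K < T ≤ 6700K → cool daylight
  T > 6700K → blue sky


Temperature: 10940K
10940K > 6700K → blue sky
Classification: blue sky


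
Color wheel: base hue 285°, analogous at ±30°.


Base hue: 285°
Left analog: (285 - 30) mod 360 = 255°
Right analog: (285 + 30) mod 360 = 315°
Analogous hues = 255° and 315°


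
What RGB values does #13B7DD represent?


13 → 19 (R)
B7 → 183 (G)
DD → 221 (B)
= RGB(19, 183, 221)


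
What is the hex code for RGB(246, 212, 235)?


R = 246 → F6 (hex)
G = 212 → D4 (hex)
B = 235 → EB (hex)
Hex = #F6D4EB


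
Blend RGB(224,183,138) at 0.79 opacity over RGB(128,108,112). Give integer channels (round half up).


C = α×F + (1-α)×B, with 1-α = 0.21
R: 0.79×224 + 0.21×128 = 176.96 + 26.88 = 203.84 → 204
G: 0.79×183 + 0.21×108 = 144.57 + 22.68 = 167.25 → 167
B: 0.79×138 + 0.21×112 = 109.02 + 23.52 = 132.54 → 133
= RGB(204, 167, 133)


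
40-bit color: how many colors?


Colors = 2^bits = 2^40
= 1,099,511,627,776 colors


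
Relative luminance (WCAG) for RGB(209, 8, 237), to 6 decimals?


Linearize each channel (sRGB transfer function): c = v/255; c_lin = c/12.92 if c ≤ 0.04045, else ((c+0.055)/1.055)^2.4
  R: 209/255 ≈ 0.819608 > 0.04045 → ((0.819608+0.055)/1.055)^2.4 ≈ 0.637597
  G: 8/255 ≈ 0.031373 ≤ 0.04045 → 0.031373/12.92 ≈ 0.002428
  B: 237/255 ≈ 0.929412 > 0.04045 → ((0.929412+0.055)/1.055)^2.4 ≈ 0.846873
R_lin = 0.637597, G_lin = 0.002428, B_lin = 0.846873
L = 0.2126×R + 0.7152×G + 0.0722×B
L = 0.2126×0.637597 + 0.7152×0.002428 + 0.0722×0.846873
L ≈ 0.198434


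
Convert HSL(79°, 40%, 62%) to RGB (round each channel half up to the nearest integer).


H=79°, S=0.40, L=0.62
C = (1-|2L-1|)×S = (1-|0.24|)×0.40 = 0.304
H' = H/60 = 79/60 ≈ 1.3167; X = C×(1-|H' mod 2 - 1|) ≈ 0.2077
m = L - C/2 = 0.62 - 0.152 = 0.468
Sector ⌊H'⌋ = 1 → (R',G',B') = (≈0.2077, 0.304, 0.0)
RGB = ((R'+m)×255, (G'+m)×255, (B'+m)×255) = (172.312, 196.86, 119.34)
Round half up → RGB(172, 197, 119)


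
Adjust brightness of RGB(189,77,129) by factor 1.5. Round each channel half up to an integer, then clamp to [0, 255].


Multiply each channel by 1.5, round half up, clamp to [0, 255]
R: 189×1.5 = 283.5 → round → 284 → clamp → 255
G: 77×1.5 = 115.5 → round → 116
B: 129×1.5 = 193.5 → round → 194
= RGB(255, 116, 194)


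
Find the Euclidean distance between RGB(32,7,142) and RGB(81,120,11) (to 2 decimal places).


d = √[(R₁-R₂)² + (G₁-G₂)² + (B₁-B₂)²]
d = √[(32-81)² + (7-120)² + (142-11)²]
d = √[2401 + 12769 + 17161]
d = √32331
d ≈ 179.81


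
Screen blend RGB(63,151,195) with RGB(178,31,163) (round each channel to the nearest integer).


Screen: C = 255 - (255-A)×(255-B)/255, rounded to nearest integer
R: 255 - (255-63)×(255-178)/255 = 255 - 14784/255 ≈ 255 - 57.976 = 197.024 → 197
G: 255 - (255-151)×(255-31)/255 = 255 - 23296/255 ≈ 255 - 91.357 = 163.643 → 164
B: 255 - (255-195)×(255-163)/255 = 255 - 5520/255 ≈ 255 - 21.647 = 233.353 → 233
= RGB(197, 164, 233)


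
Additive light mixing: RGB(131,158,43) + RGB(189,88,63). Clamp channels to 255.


Additive: each channel = min(255, C₁+C₂)
R: 131+189 = 320 → 255
G: 158+88 = 246 → 246
B: 43+63 = 106 → 106
= RGB(255, 246, 106)


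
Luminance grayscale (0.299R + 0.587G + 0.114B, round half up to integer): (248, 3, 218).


Gray = 0.299×R + 0.587×G + 0.114×B
Gray = 0.299×248 + 0.587×3 + 0.114×218
Gray = 74.152 + 1.761 + 24.852
Gray = 100.765 → round half up → 101
Gray = 101


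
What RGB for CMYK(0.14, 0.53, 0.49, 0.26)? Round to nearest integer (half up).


R = 255 × (1-C) × (1-K) = 255 × 0.86 × 0.74 = 162.282 → 162
G = 255 × (1-M) × (1-K) = 255 × 0.47 × 0.74 = 88.689 → 89
B = 255 × (1-Y) × (1-K) = 255 × 0.51 × 0.74 = 96.237 → 96
= RGB(162, 89, 96)


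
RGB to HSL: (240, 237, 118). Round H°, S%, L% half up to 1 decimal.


Normalize: R'=240/255≈0.9412, G'=237/255≈0.9294, B'=118/255≈0.4627
Max=240/255, Min=118/255, Δ=Max-Min=122/255
L = (Max+Min)/2 = (240+118)/510 = 358/510 = 0.70196… → L = 70.2%
L > 0.5 → S = Δ/(2-Max-Min) = 122/(510-240-118) = 122/152 = 0.80263… → S = 80.3%
(the 1/255 factors cancel in S and H, so raw channel differences can be used)
Max is R' → H = 60 × (((G-B)/Δ) mod 6) = 60 × (((237-118)/122) mod 6)
  119/122 = 0.9754…
  H = 60 × 0.9754… = 58.524…° → H = 58.5°
= HSL(58.5°, 80.3%, 70.2%)


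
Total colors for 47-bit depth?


Colors = 2^bits = 2^47
= 140,737,488,355,328 colors


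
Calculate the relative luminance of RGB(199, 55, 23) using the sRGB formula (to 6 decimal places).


Linearize each channel (sRGB transfer function): c = v/255; c_lin = c/12.92 if c ≤ 0.04045, else ((c+0.055)/1.055)^2.4
  R: 199/255 ≈ 0.780392 > 0.04045 → ((0.780392+0.055)/1.055)^2.4 ≈ 0.571125
  G: 55/255 ≈ 0.215686 > 0.04045 → ((0.215686+0.055)/1.055)^2.4 ≈ 0.038204
  B: 23/255 ≈ 0.090196 > 0.04045 → ((0.090196+0.055)/1.055)^2.4 ≈ 0.008568
R_lin = 0.571125, G_lin = 0.038204, B_lin = 0.008568
L = 0.2126×R + 0.7152×G + 0.0722×B
L = 0.2126×0.571125 + 0.7152×0.038204 + 0.0722×0.008568
L ≈ 0.149364


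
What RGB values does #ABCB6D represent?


AB → 171 (R)
CB → 203 (G)
6D → 109 (B)
= RGB(171, 203, 109)


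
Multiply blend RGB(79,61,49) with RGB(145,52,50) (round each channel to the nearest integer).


Multiply: C = A×B/255, rounded to nearest integer
R: 79×145/255 = 11455/255 ≈ 44.922 → 45
G: 61×52/255 = 3172/255 ≈ 12.439 → 12
B: 49×50/255 = 2450/255 ≈ 9.608 → 10
= RGB(45, 12, 10)


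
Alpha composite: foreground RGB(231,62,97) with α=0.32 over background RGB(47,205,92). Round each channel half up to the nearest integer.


C = α×F + (1-α)×B, with 1-α = 0.68
R: 0.32×231 + 0.68×47 = 73.92 + 31.96 = 105.88 → 106
G: 0.32×62 + 0.68×205 = 19.84 + 139.40 = 159.24 → 159
B: 0.32×97 + 0.68×92 = 31.04 + 62.56 = 93.60 → 94
= RGB(106, 159, 94)


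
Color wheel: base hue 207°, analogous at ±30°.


Base hue: 207°
Left analog: (207 - 30) mod 360 = 177°
Right analog: (207 + 30) mod 360 = 237°
Analogous hues = 177° and 237°


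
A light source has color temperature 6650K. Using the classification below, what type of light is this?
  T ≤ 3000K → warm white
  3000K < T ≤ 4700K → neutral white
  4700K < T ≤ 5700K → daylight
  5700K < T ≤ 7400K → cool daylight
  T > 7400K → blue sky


Temperature: 6650K
5700K < 6650K ≤ 7400K → cool daylight
Classification: cool daylight


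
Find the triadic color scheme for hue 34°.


Triadic: equally spaced at 120° intervals
H1 = 34°
H2 = (34 + 120) mod 360 = 154°
H3 = (34 + 240) mod 360 = 274°
Triadic = 34°, 154°, 274°


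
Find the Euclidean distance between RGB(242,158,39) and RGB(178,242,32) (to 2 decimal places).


d = √[(R₁-R₂)² + (G₁-G₂)² + (B₁-B₂)²]
d = √[(242-178)² + (158-242)² + (39-32)²]
d = √[4096 + 7056 + 49]
d = √11201
d ≈ 105.83


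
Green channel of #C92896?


Color: #C92896
R = C9 = 201
G = 28 = 40
B = 96 = 150
Green = 40


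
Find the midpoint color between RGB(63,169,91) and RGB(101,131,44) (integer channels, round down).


Midpoint: each channel = ⌊(C₁+C₂)/2⌋
R: ⌊(63+101)/2⌋ = 82
G: ⌊(169+131)/2⌋ = 150
B: ⌊(91+44)/2⌋ = 67
= RGB(82, 150, 67)


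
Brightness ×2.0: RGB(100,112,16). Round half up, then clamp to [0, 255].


Multiply each channel by 2.0, round half up, clamp to [0, 255]
R: 100×2.0 = 200
G: 112×2.0 = 224
B: 16×2.0 = 32
= RGB(200, 224, 32)


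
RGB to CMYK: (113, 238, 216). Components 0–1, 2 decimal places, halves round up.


R'=113/255≈0.4431, G'=238/255≈0.9333, B'=216/255≈0.8471
K = 1 - max(R',G',B') = 1 - 238/255 = 17/255 = 0.06666… → 0.07
(1-R'-K)/(1-K) simplifies to (max-R)/max with max = 238:
C = (238-113)/238 = 125/238 = 0.52521… → 0.53
M = (238-238)/238 = 0/238 = 0 → 0.00
Y = (238-216)/238 = 22/238 = 0.09243… → 0.09
= CMYK(0.53, 0.00, 0.09, 0.07)


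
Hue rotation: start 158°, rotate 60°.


New hue = (H + rotation) mod 360
New hue = (158 + 60) mod 360
= 218 mod 360
= 218°


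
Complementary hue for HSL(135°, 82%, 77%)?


Complement = opposite side of color wheel = hue + 180°
H' = (135 + 180) mod 360 = 315°
S and L unchanged.
= HSL(315°, 82%, 77%)


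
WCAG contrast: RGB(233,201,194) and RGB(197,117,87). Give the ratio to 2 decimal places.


Linearize each sRGB channel c=v/255: c/12.92 if c ≤ 0.04045 else ((c+0.055)/1.055)^2.4
L = 0.2126×R_lin + 0.7152×G_lin + 0.0722×B_lin
Color 1 (233,201,194):
  R=233: 233/255≈0.9137 > 0.04045 → ((0.9137+0.055)/1.055)^2.4 ≈ 0.81485
  G=201: 201/255≈0.7882 > 0.04045 → ((0.7882+0.055)/1.055)^2.4 ≈ 0.58408
  B=194: 194/255≈0.7608 > 0.04045 → ((0.7608+0.055)/1.055)^2.4 ≈ 0.53948
  L1 = 0.2126×0.81485 + 0.7152×0.58408 + 0.0722×0.53948 ≈ 0.62992
Color 2 (197,117,87):
  R=197: 197/255≈0.7725 > 0.04045 → ((0.7725+0.055)/1.055)^2.4 ≈ 0.55834
  G=117: 117/255≈0.4588 > 0.04045 → ((0.4588+0.055)/1.055)^2.4 ≈ 0.17789
  B=87: 87/255≈0.3412 > 0.04045 → ((0.3412+0.055)/1.055)^2.4 ≈ 0.09531
  L2 = 0.2126×0.55834 + 0.7152×0.17789 + 0.0722×0.09531 ≈ 0.25281
Lighter = 0.62992, Darker = 0.25281
Ratio = (L_lighter + 0.05) / (L_darker + 0.05)
Ratio = (0.62992 + 0.05) / (0.25281 + 0.05) = 0.67992 / 0.30281 ≈ 2.2454
Ratio ≈ 2.25:1


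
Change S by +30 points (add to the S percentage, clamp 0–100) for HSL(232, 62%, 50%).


Original S = 62%
Adjustment = +30 percentage points
New S = 62 + (30) = 92
Clamp to [0, 100] → 92
= HSL(232°, 92%, 50%)


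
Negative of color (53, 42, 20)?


Invert: (255-R, 255-G, 255-B)
R: 255-53 = 202
G: 255-42 = 213
B: 255-20 = 235
= RGB(202, 213, 235)


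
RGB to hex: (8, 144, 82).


R = 8 → 08 (hex)
G = 144 → 90 (hex)
B = 82 → 52 (hex)
Hex = #089052


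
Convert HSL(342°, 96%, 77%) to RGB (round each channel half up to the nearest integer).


H=342°, S=0.96, L=0.77
C = (1-|2L-1|)×S = (1-|0.54|)×0.96 = 0.4416
H' = H/60 = 342/60 ≈ 5.7000; X = C×(1-|H' mod 2 - 1|) = 0.13248
m = L - C/2 = 0.77 - 0.2208 = 0.5492
Sector ⌊H'⌋ = 5 → (R',G',B') = (0.4416, 0.0, 0.13248)
RGB = ((R'+m)×255, (G'+m)×255, (B'+m)×255) = (252.654, 140.046, 173.8284)
Round half up → RGB(253, 140, 174)


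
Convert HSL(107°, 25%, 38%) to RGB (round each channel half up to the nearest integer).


H=107°, S=0.25, L=0.38
C = (1-|2L-1|)×S = (1-|-0.24|)×0.25 = 0.19
H' = H/60 = 107/60 ≈ 1.7833; X = C×(1-|H' mod 2 - 1|) ≈ 0.0412
m = L - C/2 = 0.38 - 0.095 = 0.285
Sector ⌊H'⌋ = 1 → (R',G',B') = (≈0.0412, 0.19, 0.0)
RGB = ((R'+m)×255, (G'+m)×255, (B'+m)×255) = (83.1725, 121.125, 72.675)
Round half up → RGB(83, 121, 73)


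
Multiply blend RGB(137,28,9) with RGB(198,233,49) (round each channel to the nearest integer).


Multiply: C = A×B/255, rounded to nearest integer
R: 137×198/255 = 27126/255 ≈ 106.376 → 106
G: 28×233/255 = 6524/255 ≈ 25.584 → 26
B: 9×49/255 = 441/255 ≈ 1.729 → 2
= RGB(106, 26, 2)


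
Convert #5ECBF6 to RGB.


5E → 94 (R)
CB → 203 (G)
F6 → 246 (B)
= RGB(94, 203, 246)


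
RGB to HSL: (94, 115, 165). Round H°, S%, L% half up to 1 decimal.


Normalize: R'=94/255≈0.3686, G'=115/255≈0.4510, B'=165/255≈0.6471
Max=165/255, Min=94/255, Δ=Max-Min=71/255
L = (Max+Min)/2 = (165+94)/510 = 259/510 = 0.50784… → L = 50.8%
L > 0.5 → S = Δ/(2-Max-Min) = 71/(510-165-94) = 71/251 = 0.28286… → S = 28.3%
(the 1/255 factors cancel in S and H, so raw channel differences can be used)
Max is B' → H = 60 × ((R-G)/Δ + 4) = 60 × ((94-115)/71 + 4)
  -21/71 + 4 = -0.2957… + 4 = 3.7042…
  H = 60 × 3.7042… = 222.253…° → H = 222.3°
= HSL(222.3°, 28.3%, 50.8%)


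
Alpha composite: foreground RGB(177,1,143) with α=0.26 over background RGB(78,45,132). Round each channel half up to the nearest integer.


C = α×F + (1-α)×B, with 1-α = 0.74
R: 0.26×177 + 0.74×78 = 46.02 + 57.72 = 103.74 → 104
G: 0.26×1 + 0.74×45 = 0.26 + 33.30 = 33.56 → 34
B: 0.26×143 + 0.74×132 = 37.18 + 97.68 = 134.86 → 135
= RGB(104, 34, 135)


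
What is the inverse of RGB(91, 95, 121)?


Invert: (255-R, 255-G, 255-B)
R: 255-91 = 164
G: 255-95 = 160
B: 255-121 = 134
= RGB(164, 160, 134)


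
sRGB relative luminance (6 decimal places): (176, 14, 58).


Linearize each channel (sRGB transfer function): c = v/255; c_lin = c/12.92 if c ≤ 0.04045, else ((c+0.055)/1.055)^2.4
  R: 176/255 ≈ 0.690196 > 0.04045 → ((0.690196+0.055)/1.055)^2.4 ≈ 0.434154
  G: 14/255 ≈ 0.054902 > 0.04045 → ((0.054902+0.055)/1.055)^2.4 ≈ 0.004391
  B: 58/255 ≈ 0.227451 > 0.04045 → ((0.227451+0.055)/1.055)^2.4 ≈ 0.042311
R_lin = 0.434154, G_lin = 0.004391, B_lin = 0.042311
L = 0.2126×R + 0.7152×G + 0.0722×B
L = 0.2126×0.434154 + 0.7152×0.004391 + 0.0722×0.042311
L ≈ 0.098497


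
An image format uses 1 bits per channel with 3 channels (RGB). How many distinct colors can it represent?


Total bits = 1 bits/channel × 3 channels = 3 bits
Distinct colors = 2^3
= 8 colors


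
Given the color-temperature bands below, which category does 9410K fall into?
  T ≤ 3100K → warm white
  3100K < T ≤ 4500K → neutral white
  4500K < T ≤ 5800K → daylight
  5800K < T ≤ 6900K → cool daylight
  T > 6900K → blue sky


Temperature: 9410K
9410K > 6900K → blue sky
Classification: blue sky


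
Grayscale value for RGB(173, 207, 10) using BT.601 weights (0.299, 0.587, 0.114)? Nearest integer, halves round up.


Gray = 0.299×R + 0.587×G + 0.114×B
Gray = 0.299×173 + 0.587×207 + 0.114×10
Gray = 51.727 + 121.509 + 1.140
Gray = 174.376 → round half up → 174
Gray = 174


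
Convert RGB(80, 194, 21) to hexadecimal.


R = 80 → 50 (hex)
G = 194 → C2 (hex)
B = 21 → 15 (hex)
Hex = #50C215


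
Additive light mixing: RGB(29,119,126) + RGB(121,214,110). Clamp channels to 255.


Additive: each channel = min(255, C₁+C₂)
R: 29+121 = 150 → 150
G: 119+214 = 333 → 255
B: 126+110 = 236 → 236
= RGB(150, 255, 236)


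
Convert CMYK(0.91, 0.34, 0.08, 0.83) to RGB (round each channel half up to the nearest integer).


R = 255 × (1-C) × (1-K) = 255 × 0.09 × 0.17 = 3.9015 → 4
G = 255 × (1-M) × (1-K) = 255 × 0.66 × 0.17 = 28.611 → 29
B = 255 × (1-Y) × (1-K) = 255 × 0.92 × 0.17 = 39.882 → 40
= RGB(4, 29, 40)


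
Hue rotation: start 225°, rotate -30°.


New hue = (H + rotation) mod 360
New hue = (225 -30) mod 360
= 195 mod 360
= 195°


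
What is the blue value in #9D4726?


Color: #9D4726
R = 9D = 157
G = 47 = 71
B = 26 = 38
Blue = 38


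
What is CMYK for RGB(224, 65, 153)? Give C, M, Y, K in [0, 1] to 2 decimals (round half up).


R'=224/255≈0.8784, G'=65/255≈0.2549, B'=153/255≈0.6000
K = 1 - max(R',G',B') = 1 - 224/255 = 31/255 = 0.12156… → 0.12
(1-R'-K)/(1-K) simplifies to (max-R)/max with max = 224:
C = (224-224)/224 = 0/224 = 0 → 0.00
M = (224-65)/224 = 159/224 = 0.70982… → 0.71
Y = (224-153)/224 = 71/224 = 0.31696… → 0.32
= CMYK(0.00, 0.71, 0.32, 0.12)


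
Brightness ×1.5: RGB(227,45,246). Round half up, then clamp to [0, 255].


Multiply each channel by 1.5, round half up, clamp to [0, 255]
R: 227×1.5 = 340.5 → round → 341 → clamp → 255
G: 45×1.5 = 67.5 → round → 68
B: 246×1.5 = 369 → clamp → 255
= RGB(255, 68, 255)


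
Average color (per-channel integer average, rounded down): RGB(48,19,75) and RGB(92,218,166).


Midpoint: each channel = ⌊(C₁+C₂)/2⌋
R: ⌊(48+92)/2⌋ = 70
G: ⌊(19+218)/2⌋ = 118
B: ⌊(75+166)/2⌋ = 120
= RGB(70, 118, 120)


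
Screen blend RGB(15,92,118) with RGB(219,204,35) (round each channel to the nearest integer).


Screen: C = 255 - (255-A)×(255-B)/255, rounded to nearest integer
R: 255 - (255-15)×(255-219)/255 = 255 - 8640/255 ≈ 255 - 33.882 = 221.118 → 221
G: 255 - (255-92)×(255-204)/255 = 255 - 8313/255 ≈ 255 - 32.600 = 222.400 → 222
B: 255 - (255-118)×(255-35)/255 = 255 - 30140/255 ≈ 255 - 118.196 = 136.804 → 137
= RGB(221, 222, 137)


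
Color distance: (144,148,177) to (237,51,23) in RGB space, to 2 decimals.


d = √[(R₁-R₂)² + (G₁-G₂)² + (B₁-B₂)²]
d = √[(144-237)² + (148-51)² + (177-23)²]
d = √[8649 + 9409 + 23716]
d = √41774
d ≈ 204.39


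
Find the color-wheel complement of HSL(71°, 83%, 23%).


Complement = opposite side of color wheel = hue + 180°
H' = (71 + 180) mod 360 = 251°
S and L unchanged.
= HSL(251°, 83%, 23%)


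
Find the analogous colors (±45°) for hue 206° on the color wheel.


Base hue: 206°
Left analog: (206 - 45) mod 360 = 161°
Right analog: (206 + 45) mod 360 = 251°
Analogous hues = 161° and 251°


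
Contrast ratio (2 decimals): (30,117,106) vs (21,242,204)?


Linearize each sRGB channel c=v/255: c/12.92 if c ≤ 0.04045 else ((c+0.055)/1.055)^2.4
L = 0.2126×R_lin + 0.7152×G_lin + 0.0722×B_lin
Color 1 (30,117,106):
  R=30: 30/255≈0.1176 > 0.04045 → ((0.1176+0.055)/1.055)^2.4 ≈ 0.01298
  G=117: 117/255≈0.4588 > 0.04045 → ((0.4588+0.055)/1.055)^2.4 ≈ 0.17789
  B=106: 106/255≈0.4157 > 0.04045 → ((0.4157+0.055)/1.055)^2.4 ≈ 0.14413
  L1 = 0.2126×0.01298 + 0.7152×0.17789 + 0.0722×0.14413 ≈ 0.14039
Color 2 (21,242,204):
  R=21: 21/255≈0.0824 > 0.04045 → ((0.0824+0.055)/1.055)^2.4 ≈ 0.00750
  G=242: 242/255≈0.9490 > 0.04045 → ((0.9490+0.055)/1.055)^2.4 ≈ 0.88792
  B=204: 204/255≈0.8000 > 0.04045 → ((0.8000+0.055)/1.055)^2.4 ≈ 0.60383
  L2 = 0.2126×0.00750 + 0.7152×0.88792 + 0.0722×0.60383 ≈ 0.68023
Lighter = 0.68023, Darker = 0.14039
Ratio = (L_lighter + 0.05) / (L_darker + 0.05)
Ratio = (0.68023 + 0.05) / (0.14039 + 0.05) = 0.73023 / 0.19039 ≈ 3.8354
Ratio ≈ 3.84:1


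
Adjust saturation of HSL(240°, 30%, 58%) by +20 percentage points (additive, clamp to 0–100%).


Original S = 30%
Adjustment = +20 percentage points
New S = 30 + (20) = 50
Clamp to [0, 100] → 50
= HSL(240°, 50%, 58%)


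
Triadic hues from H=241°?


Triadic: equally spaced at 120° intervals
H1 = 241°
H2 = (241 + 120) mod 360 = 1°
H3 = (241 + 240) mod 360 = 121°
Triadic = 241°, 1°, 121°


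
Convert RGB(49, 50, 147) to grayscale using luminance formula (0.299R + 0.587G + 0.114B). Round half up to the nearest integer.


Gray = 0.299×R + 0.587×G + 0.114×B
Gray = 0.299×49 + 0.587×50 + 0.114×147
Gray = 14.651 + 29.350 + 16.758
Gray = 60.759 → round half up → 61
Gray = 61


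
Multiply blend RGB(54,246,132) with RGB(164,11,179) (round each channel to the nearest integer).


Multiply: C = A×B/255, rounded to nearest integer
R: 54×164/255 = 8856/255 ≈ 34.729 → 35
G: 246×11/255 = 2706/255 ≈ 10.612 → 11
B: 132×179/255 = 23628/255 ≈ 92.659 → 93
= RGB(35, 11, 93)


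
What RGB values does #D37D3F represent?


D3 → 211 (R)
7D → 125 (G)
3F → 63 (B)
= RGB(211, 125, 63)


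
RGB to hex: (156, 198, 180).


R = 156 → 9C (hex)
G = 198 → C6 (hex)
B = 180 → B4 (hex)
Hex = #9CC6B4


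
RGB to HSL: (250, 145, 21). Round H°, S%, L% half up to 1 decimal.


Normalize: R'=250/255≈0.9804, G'=145/255≈0.5686, B'=21/255≈0.0824
Max=250/255, Min=21/255, Δ=Max-Min=229/255
L = (Max+Min)/2 = (250+21)/510 = 271/510 = 0.53137… → L = 53.1%
L > 0.5 → S = Δ/(2-Max-Min) = 229/(510-250-21) = 229/239 = 0.95815… → S = 95.8%
(the 1/255 factors cancel in S and H, so raw channel differences can be used)
Max is R' → H = 60 × (((G-B)/Δ) mod 6) = 60 × (((145-21)/229) mod 6)
  124/229 = 0.5414…
  H = 60 × 0.5414… = 32.489…° → H = 32.5°
= HSL(32.5°, 95.8%, 53.1%)


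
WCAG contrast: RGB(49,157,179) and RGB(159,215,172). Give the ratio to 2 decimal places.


Linearize each sRGB channel c=v/255: c/12.92 if c ≤ 0.04045 else ((c+0.055)/1.055)^2.4
L = 0.2126×R_lin + 0.7152×G_lin + 0.0722×B_lin
Color 1 (49,157,179):
  R=49: 49/255≈0.1922 > 0.04045 → ((0.1922+0.055)/1.055)^2.4 ≈ 0.03071
  G=157: 157/255≈0.6157 > 0.04045 → ((0.6157+0.055)/1.055)^2.4 ≈ 0.33716
  B=179: 179/255≈0.7020 > 0.04045 → ((0.7020+0.055)/1.055)^2.4 ≈ 0.45079
  L1 = 0.2126×0.03071 + 0.7152×0.33716 + 0.0722×0.45079 ≈ 0.28022
Color 2 (159,215,172):
  R=159: 159/255≈0.6235 > 0.04045 → ((0.6235+0.055)/1.055)^2.4 ≈ 0.34670
  G=215: 215/255≈0.8431 > 0.04045 → ((0.8431+0.055)/1.055)^2.4 ≈ 0.67954
  B=172: 172/255≈0.6745 > 0.04045 → ((0.6745+0.055)/1.055)^2.4 ≈ 0.41254
  L2 = 0.2126×0.34670 + 0.7152×0.67954 + 0.0722×0.41254 ≈ 0.58950
Lighter = 0.58950, Darker = 0.28022
Ratio = (L_lighter + 0.05) / (L_darker + 0.05)
Ratio = (0.58950 + 0.05) / (0.28022 + 0.05) = 0.63950 / 0.33022 ≈ 1.9366
Ratio ≈ 1.94:1
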